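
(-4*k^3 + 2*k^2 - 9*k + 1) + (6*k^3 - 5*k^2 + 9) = 2*k^3 - 3*k^2 - 9*k + 10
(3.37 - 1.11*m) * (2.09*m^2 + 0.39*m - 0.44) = -2.3199*m^3 + 6.6104*m^2 + 1.8027*m - 1.4828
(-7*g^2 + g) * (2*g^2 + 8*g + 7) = -14*g^4 - 54*g^3 - 41*g^2 + 7*g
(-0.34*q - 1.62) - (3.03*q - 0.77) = -3.37*q - 0.85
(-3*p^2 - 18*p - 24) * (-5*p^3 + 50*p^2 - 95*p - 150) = 15*p^5 - 60*p^4 - 495*p^3 + 960*p^2 + 4980*p + 3600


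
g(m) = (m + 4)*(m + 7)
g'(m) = 2*m + 11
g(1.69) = 49.45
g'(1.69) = 14.38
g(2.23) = 57.50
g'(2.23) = 15.46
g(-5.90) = -2.09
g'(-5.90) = -0.80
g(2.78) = 66.31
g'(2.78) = 16.56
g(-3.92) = 0.25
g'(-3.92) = 3.16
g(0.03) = 28.33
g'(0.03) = 11.06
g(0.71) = 36.31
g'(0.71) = 12.42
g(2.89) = 68.14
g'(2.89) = 16.78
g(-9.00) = 10.00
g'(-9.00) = -7.00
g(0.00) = 28.00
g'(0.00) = 11.00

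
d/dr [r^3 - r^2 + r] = 3*r^2 - 2*r + 1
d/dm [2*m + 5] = 2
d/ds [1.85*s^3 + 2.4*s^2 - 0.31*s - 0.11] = 5.55*s^2 + 4.8*s - 0.31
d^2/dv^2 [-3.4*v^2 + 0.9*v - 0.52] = -6.80000000000000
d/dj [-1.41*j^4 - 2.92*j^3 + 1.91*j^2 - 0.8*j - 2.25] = -5.64*j^3 - 8.76*j^2 + 3.82*j - 0.8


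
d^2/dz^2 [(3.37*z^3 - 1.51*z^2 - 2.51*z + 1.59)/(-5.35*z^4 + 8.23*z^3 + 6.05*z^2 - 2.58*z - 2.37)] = (-192.91565*z^9 + 259.31985*z^8 - 191.27748*z^7 - 1389.336922*z^6 + 2978.926026*z^5 - 879.915792000001*z^4 - 1382.686154*z^3 + 689.066856*z^2 + 65.195298*z - 80.496036)/(153.130375*z^12 - 706.689525*z^11 + 567.61467*z^10 + 1262.403533*z^9 - 1119.968175*z^8 - 1506.625689*z^7 + 677.477584*z^6 + 1023.270624*z^5 - 72.357588*z^4 - 343.467729*z^3 - 54.619731*z^2 + 43.474806*z + 13.312053)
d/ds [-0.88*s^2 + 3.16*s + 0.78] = 3.16 - 1.76*s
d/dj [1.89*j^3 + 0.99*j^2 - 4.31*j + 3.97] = 5.67*j^2 + 1.98*j - 4.31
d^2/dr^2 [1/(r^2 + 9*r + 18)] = 2*(-r^2 - 9*r + (2*r + 9)^2 - 18)/(r^2 + 9*r + 18)^3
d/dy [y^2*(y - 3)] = 3*y*(y - 2)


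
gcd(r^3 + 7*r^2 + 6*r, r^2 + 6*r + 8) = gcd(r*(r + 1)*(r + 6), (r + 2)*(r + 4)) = 1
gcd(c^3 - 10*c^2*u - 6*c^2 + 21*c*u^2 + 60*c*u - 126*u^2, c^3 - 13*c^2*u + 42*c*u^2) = -c + 7*u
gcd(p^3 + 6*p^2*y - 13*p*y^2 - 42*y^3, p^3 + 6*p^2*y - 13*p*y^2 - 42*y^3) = -p^3 - 6*p^2*y + 13*p*y^2 + 42*y^3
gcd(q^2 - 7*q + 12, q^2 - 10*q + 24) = q - 4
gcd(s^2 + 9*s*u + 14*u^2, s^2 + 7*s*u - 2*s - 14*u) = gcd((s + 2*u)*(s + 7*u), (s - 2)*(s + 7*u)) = s + 7*u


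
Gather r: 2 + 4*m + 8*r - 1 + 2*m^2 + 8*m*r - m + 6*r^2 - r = 2*m^2 + 3*m + 6*r^2 + r*(8*m + 7) + 1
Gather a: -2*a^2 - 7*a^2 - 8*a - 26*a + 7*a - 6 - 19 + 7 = -9*a^2 - 27*a - 18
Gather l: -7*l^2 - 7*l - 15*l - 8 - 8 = -7*l^2 - 22*l - 16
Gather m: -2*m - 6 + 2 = -2*m - 4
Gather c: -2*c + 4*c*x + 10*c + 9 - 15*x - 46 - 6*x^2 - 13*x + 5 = c*(4*x + 8) - 6*x^2 - 28*x - 32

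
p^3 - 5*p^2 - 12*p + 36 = (p - 6)*(p - 2)*(p + 3)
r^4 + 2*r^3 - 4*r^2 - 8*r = r*(r - 2)*(r + 2)^2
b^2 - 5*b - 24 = (b - 8)*(b + 3)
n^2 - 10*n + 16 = (n - 8)*(n - 2)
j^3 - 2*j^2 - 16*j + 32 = (j - 4)*(j - 2)*(j + 4)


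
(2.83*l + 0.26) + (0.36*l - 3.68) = 3.19*l - 3.42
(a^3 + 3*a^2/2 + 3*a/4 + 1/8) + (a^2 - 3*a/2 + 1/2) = a^3 + 5*a^2/2 - 3*a/4 + 5/8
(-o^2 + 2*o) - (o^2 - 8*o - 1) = -2*o^2 + 10*o + 1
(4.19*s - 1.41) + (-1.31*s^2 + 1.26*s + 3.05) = -1.31*s^2 + 5.45*s + 1.64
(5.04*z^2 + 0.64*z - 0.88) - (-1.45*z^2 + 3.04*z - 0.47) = 6.49*z^2 - 2.4*z - 0.41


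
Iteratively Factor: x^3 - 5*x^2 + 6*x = (x - 3)*(x^2 - 2*x) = x*(x - 3)*(x - 2)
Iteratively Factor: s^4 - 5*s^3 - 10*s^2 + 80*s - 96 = (s + 4)*(s^3 - 9*s^2 + 26*s - 24) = (s - 2)*(s + 4)*(s^2 - 7*s + 12) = (s - 4)*(s - 2)*(s + 4)*(s - 3)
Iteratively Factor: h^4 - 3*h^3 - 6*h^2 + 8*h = (h - 4)*(h^3 + h^2 - 2*h) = h*(h - 4)*(h^2 + h - 2) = h*(h - 4)*(h + 2)*(h - 1)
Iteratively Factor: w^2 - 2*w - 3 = (w - 3)*(w + 1)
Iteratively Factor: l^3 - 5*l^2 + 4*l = (l - 4)*(l^2 - l) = l*(l - 4)*(l - 1)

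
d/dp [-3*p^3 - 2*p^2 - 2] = p*(-9*p - 4)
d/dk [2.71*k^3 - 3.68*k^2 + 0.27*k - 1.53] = 8.13*k^2 - 7.36*k + 0.27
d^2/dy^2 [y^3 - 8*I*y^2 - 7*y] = 6*y - 16*I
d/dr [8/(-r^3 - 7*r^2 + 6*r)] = 8*(3*r^2 + 14*r - 6)/(r^2*(r^2 + 7*r - 6)^2)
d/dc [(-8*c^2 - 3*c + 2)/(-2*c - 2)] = (8*c^2 + 16*c + 5)/(2*(c^2 + 2*c + 1))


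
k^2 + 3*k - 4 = (k - 1)*(k + 4)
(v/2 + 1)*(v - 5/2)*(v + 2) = v^3/2 + 3*v^2/4 - 3*v - 5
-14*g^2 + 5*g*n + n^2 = (-2*g + n)*(7*g + n)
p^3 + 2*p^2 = p^2*(p + 2)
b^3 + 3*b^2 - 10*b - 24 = (b - 3)*(b + 2)*(b + 4)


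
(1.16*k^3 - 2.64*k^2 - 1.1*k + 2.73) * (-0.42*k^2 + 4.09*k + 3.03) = -0.4872*k^5 + 5.8532*k^4 - 6.8208*k^3 - 13.6448*k^2 + 7.8327*k + 8.2719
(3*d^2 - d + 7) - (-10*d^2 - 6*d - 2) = 13*d^2 + 5*d + 9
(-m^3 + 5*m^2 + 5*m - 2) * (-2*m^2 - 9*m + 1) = 2*m^5 - m^4 - 56*m^3 - 36*m^2 + 23*m - 2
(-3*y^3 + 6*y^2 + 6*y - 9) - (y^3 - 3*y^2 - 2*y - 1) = -4*y^3 + 9*y^2 + 8*y - 8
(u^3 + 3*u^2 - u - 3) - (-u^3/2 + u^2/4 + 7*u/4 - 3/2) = 3*u^3/2 + 11*u^2/4 - 11*u/4 - 3/2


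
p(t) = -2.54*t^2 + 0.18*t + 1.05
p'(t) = 0.18 - 5.08*t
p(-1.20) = -2.82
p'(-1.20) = 6.28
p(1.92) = -7.97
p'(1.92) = -9.57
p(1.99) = -8.65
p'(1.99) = -9.93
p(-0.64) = -0.11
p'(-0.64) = 3.43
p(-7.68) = -150.15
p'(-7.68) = 39.19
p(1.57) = -4.93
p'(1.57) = -7.80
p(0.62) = 0.19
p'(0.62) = -2.97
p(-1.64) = -6.08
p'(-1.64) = 8.51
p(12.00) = -362.55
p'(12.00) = -60.78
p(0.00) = 1.05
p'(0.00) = 0.18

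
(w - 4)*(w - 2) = w^2 - 6*w + 8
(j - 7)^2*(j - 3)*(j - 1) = j^4 - 18*j^3 + 108*j^2 - 238*j + 147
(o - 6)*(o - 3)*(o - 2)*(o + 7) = o^4 - 4*o^3 - 41*o^2 + 216*o - 252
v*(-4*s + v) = -4*s*v + v^2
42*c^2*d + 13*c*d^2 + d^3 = d*(6*c + d)*(7*c + d)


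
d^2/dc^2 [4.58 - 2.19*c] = 0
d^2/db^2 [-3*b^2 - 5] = -6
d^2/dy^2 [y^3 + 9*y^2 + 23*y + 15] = 6*y + 18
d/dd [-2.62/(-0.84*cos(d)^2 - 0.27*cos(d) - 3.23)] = (4.4016*cos(d) + 0.7074)*sin(d)/(0.84*cos(d)^2 + 0.27*cos(d) + 3.23)^2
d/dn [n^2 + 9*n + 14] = 2*n + 9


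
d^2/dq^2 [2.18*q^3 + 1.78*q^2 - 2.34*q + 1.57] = 13.08*q + 3.56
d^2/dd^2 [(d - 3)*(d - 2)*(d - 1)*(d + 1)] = 12*d^2 - 30*d + 10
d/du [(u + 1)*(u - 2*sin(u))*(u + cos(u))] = -(u + 1)*(u - 2*sin(u))*(sin(u) - 1) - (u + 1)*(u + cos(u))*(2*cos(u) - 1) + (u - 2*sin(u))*(u + cos(u))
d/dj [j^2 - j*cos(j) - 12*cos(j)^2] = j*sin(j) + 2*j + 12*sin(2*j) - cos(j)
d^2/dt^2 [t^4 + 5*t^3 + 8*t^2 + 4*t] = 12*t^2 + 30*t + 16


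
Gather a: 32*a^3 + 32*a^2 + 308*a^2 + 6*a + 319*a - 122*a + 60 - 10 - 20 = 32*a^3 + 340*a^2 + 203*a + 30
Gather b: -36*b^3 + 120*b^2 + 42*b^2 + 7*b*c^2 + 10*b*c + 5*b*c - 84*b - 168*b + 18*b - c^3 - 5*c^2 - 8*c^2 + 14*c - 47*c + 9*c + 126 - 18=-36*b^3 + 162*b^2 + b*(7*c^2 + 15*c - 234) - c^3 - 13*c^2 - 24*c + 108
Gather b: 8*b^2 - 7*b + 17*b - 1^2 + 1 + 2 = 8*b^2 + 10*b + 2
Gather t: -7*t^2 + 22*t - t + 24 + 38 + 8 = -7*t^2 + 21*t + 70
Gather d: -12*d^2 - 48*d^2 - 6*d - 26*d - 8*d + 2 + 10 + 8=-60*d^2 - 40*d + 20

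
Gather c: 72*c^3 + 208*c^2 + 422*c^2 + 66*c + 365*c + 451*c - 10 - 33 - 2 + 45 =72*c^3 + 630*c^2 + 882*c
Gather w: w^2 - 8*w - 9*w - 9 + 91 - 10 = w^2 - 17*w + 72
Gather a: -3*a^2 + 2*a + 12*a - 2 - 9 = -3*a^2 + 14*a - 11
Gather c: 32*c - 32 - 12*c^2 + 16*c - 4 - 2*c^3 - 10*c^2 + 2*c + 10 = -2*c^3 - 22*c^2 + 50*c - 26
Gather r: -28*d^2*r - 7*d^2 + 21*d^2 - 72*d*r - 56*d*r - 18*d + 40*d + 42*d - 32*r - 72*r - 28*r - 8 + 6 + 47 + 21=14*d^2 + 64*d + r*(-28*d^2 - 128*d - 132) + 66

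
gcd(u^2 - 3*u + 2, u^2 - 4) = u - 2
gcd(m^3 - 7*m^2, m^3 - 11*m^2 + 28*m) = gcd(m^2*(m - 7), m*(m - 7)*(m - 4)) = m^2 - 7*m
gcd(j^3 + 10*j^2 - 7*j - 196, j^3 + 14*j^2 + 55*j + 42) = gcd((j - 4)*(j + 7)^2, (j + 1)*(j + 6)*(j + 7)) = j + 7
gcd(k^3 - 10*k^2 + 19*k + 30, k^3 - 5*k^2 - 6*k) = k^2 - 5*k - 6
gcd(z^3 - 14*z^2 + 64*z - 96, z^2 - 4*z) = z - 4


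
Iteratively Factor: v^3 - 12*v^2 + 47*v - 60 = (v - 5)*(v^2 - 7*v + 12) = (v - 5)*(v - 4)*(v - 3)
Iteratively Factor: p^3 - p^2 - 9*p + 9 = (p + 3)*(p^2 - 4*p + 3) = (p - 1)*(p + 3)*(p - 3)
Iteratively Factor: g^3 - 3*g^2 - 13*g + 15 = (g + 3)*(g^2 - 6*g + 5) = (g - 5)*(g + 3)*(g - 1)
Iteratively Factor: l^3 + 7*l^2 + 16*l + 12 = (l + 2)*(l^2 + 5*l + 6) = (l + 2)^2*(l + 3)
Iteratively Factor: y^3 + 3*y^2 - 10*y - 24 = (y + 2)*(y^2 + y - 12) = (y - 3)*(y + 2)*(y + 4)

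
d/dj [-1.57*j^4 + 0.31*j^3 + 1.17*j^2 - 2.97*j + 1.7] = -6.28*j^3 + 0.93*j^2 + 2.34*j - 2.97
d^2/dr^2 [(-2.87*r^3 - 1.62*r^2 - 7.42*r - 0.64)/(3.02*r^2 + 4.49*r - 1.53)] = (5.6843418860808e-14*r^4 - 233.654202*r^3 + 38.3616660000001*r^2 - 298.089042*r - 141.25016)/(27.543608*r^6 + 122.851788*r^5 + 140.78787*r^4 - 33.960115*r^3 - 71.326305*r^2 + 31.531923*r - 3.581577)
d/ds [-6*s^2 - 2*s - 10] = -12*s - 2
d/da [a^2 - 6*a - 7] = 2*a - 6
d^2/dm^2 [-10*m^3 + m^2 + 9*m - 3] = 2 - 60*m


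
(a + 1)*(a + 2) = a^2 + 3*a + 2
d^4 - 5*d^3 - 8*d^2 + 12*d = d*(d - 6)*(d - 1)*(d + 2)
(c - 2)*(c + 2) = c^2 - 4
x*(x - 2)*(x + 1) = x^3 - x^2 - 2*x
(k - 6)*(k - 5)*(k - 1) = k^3 - 12*k^2 + 41*k - 30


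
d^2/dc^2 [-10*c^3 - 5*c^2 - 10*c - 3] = -60*c - 10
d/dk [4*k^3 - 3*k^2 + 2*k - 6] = 12*k^2 - 6*k + 2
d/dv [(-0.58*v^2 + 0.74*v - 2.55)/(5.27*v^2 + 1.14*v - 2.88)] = (-4.561*v^2 + 30.2178*v + 0.7758)/(27.7729*v^4 + 12.0156*v^3 - 29.0556*v^2 - 6.5664*v + 8.2944)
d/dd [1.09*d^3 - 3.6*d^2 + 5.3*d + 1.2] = 3.27*d^2 - 7.2*d + 5.3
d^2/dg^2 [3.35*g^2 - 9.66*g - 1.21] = 6.70000000000000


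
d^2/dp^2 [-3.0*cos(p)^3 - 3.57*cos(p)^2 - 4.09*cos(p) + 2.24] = 6.34*cos(p) + 7.14*cos(2*p) + 6.75*cos(3*p)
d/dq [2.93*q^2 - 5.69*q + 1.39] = 5.86*q - 5.69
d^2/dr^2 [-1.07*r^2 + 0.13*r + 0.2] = -2.14000000000000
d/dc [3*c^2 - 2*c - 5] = 6*c - 2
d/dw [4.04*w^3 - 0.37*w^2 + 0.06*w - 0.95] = 12.12*w^2 - 0.74*w + 0.06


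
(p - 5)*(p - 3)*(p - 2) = p^3 - 10*p^2 + 31*p - 30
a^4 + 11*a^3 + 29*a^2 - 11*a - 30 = (a - 1)*(a + 1)*(a + 5)*(a + 6)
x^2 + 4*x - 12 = (x - 2)*(x + 6)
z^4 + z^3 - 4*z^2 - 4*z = z*(z - 2)*(z + 1)*(z + 2)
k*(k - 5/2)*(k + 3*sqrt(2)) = k^3 - 5*k^2/2 + 3*sqrt(2)*k^2 - 15*sqrt(2)*k/2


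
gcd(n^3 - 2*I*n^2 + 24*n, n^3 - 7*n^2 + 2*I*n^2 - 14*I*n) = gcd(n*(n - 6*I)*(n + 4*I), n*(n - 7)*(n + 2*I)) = n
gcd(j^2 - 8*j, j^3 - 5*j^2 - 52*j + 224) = j - 8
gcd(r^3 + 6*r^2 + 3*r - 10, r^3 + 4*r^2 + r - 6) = r^2 + r - 2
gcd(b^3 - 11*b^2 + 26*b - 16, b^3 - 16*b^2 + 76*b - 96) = b^2 - 10*b + 16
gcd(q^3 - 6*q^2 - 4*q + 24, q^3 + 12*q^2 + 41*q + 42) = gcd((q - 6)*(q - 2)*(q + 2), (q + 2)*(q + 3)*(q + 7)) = q + 2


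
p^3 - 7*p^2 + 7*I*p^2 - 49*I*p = p*(p - 7)*(p + 7*I)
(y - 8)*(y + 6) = y^2 - 2*y - 48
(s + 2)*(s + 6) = s^2 + 8*s + 12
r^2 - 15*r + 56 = (r - 8)*(r - 7)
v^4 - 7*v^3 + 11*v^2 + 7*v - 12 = (v - 4)*(v - 3)*(v - 1)*(v + 1)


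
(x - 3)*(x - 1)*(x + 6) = x^3 + 2*x^2 - 21*x + 18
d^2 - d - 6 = (d - 3)*(d + 2)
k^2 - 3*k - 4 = (k - 4)*(k + 1)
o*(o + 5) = o^2 + 5*o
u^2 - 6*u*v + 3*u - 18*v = (u + 3)*(u - 6*v)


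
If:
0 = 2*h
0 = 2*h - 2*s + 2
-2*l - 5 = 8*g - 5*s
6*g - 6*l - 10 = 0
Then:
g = 1/3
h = 0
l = -4/3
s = 1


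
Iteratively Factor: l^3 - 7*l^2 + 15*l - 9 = (l - 1)*(l^2 - 6*l + 9) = (l - 3)*(l - 1)*(l - 3)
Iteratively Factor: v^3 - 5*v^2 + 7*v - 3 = (v - 1)*(v^2 - 4*v + 3) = (v - 1)^2*(v - 3)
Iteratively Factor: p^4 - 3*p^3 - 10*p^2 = (p - 5)*(p^3 + 2*p^2) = (p - 5)*(p + 2)*(p^2) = p*(p - 5)*(p + 2)*(p)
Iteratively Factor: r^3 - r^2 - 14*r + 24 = (r + 4)*(r^2 - 5*r + 6) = (r - 3)*(r + 4)*(r - 2)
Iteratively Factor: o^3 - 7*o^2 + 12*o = (o)*(o^2 - 7*o + 12) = o*(o - 4)*(o - 3)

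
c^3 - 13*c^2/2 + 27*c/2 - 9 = (c - 3)*(c - 2)*(c - 3/2)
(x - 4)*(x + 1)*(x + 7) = x^3 + 4*x^2 - 25*x - 28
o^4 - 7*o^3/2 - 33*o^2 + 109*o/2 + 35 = (o - 7)*(o - 2)*(o + 1/2)*(o + 5)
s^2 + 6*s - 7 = (s - 1)*(s + 7)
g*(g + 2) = g^2 + 2*g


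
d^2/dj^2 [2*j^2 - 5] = 4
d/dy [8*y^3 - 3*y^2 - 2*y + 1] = 24*y^2 - 6*y - 2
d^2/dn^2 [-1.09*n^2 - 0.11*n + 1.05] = -2.18000000000000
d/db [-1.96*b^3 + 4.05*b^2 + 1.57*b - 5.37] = -5.88*b^2 + 8.1*b + 1.57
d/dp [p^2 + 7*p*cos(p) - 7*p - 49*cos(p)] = -7*p*sin(p) + 2*p + 49*sin(p) + 7*cos(p) - 7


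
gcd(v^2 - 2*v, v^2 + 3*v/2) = v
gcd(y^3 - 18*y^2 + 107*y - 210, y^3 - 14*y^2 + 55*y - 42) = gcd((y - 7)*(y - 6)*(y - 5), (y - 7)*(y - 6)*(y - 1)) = y^2 - 13*y + 42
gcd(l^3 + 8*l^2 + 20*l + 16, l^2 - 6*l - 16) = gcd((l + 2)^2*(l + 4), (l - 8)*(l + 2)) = l + 2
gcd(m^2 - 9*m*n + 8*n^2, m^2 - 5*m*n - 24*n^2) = m - 8*n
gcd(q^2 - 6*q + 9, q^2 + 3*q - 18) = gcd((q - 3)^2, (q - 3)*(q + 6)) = q - 3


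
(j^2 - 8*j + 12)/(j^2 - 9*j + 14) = (j - 6)/(j - 7)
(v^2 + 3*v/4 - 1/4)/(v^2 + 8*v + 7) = (v - 1/4)/(v + 7)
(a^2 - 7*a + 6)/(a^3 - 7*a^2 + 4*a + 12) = (a - 1)/(a^2 - a - 2)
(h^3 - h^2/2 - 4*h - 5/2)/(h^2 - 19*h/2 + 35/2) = (h^2 + 2*h + 1)/(h - 7)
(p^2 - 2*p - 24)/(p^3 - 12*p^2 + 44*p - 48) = (p + 4)/(p^2 - 6*p + 8)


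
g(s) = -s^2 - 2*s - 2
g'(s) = -2*s - 2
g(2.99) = -16.92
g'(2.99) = -7.98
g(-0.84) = -1.03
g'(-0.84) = -0.32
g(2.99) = -16.92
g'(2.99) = -7.98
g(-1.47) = -1.22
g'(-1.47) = 0.94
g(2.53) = -13.46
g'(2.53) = -7.06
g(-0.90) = -1.01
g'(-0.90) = -0.20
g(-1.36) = -1.13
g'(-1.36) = 0.72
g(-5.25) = -19.06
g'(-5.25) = 8.50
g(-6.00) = -26.00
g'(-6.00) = 10.00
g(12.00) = -170.00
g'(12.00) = -26.00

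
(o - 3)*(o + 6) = o^2 + 3*o - 18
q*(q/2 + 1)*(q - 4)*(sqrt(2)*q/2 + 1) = sqrt(2)*q^4/4 - sqrt(2)*q^3/2 + q^3/2 - 2*sqrt(2)*q^2 - q^2 - 4*q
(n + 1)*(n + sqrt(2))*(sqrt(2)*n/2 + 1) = sqrt(2)*n^3/2 + sqrt(2)*n^2/2 + 2*n^2 + sqrt(2)*n + 2*n + sqrt(2)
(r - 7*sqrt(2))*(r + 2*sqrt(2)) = r^2 - 5*sqrt(2)*r - 28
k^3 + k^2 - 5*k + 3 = (k - 1)^2*(k + 3)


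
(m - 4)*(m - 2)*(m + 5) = m^3 - m^2 - 22*m + 40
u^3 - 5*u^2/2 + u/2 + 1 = (u - 2)*(u - 1)*(u + 1/2)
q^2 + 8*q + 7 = (q + 1)*(q + 7)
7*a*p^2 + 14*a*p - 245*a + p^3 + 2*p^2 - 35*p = (7*a + p)*(p - 5)*(p + 7)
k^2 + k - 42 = (k - 6)*(k + 7)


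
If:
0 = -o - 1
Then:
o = -1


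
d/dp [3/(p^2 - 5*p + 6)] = 3*(5 - 2*p)/(p^2 - 5*p + 6)^2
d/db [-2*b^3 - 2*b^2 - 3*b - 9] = -6*b^2 - 4*b - 3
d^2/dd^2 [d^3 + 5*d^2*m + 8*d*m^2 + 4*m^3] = 6*d + 10*m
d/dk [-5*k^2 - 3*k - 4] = -10*k - 3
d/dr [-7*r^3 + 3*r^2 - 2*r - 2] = -21*r^2 + 6*r - 2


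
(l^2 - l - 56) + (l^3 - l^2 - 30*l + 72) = l^3 - 31*l + 16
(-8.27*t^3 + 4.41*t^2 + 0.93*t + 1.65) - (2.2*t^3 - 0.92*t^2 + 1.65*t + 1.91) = -10.47*t^3 + 5.33*t^2 - 0.72*t - 0.26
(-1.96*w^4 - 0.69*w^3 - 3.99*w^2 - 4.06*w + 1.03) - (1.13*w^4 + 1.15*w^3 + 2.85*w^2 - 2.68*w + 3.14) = -3.09*w^4 - 1.84*w^3 - 6.84*w^2 - 1.38*w - 2.11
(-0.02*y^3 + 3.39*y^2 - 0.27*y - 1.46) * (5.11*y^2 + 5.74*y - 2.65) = -0.1022*y^5 + 17.2081*y^4 + 18.1319*y^3 - 17.9939*y^2 - 7.6649*y + 3.869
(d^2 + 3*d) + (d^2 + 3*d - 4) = 2*d^2 + 6*d - 4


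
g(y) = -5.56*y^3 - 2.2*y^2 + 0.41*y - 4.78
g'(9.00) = -1390.27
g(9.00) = -4232.53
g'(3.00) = -162.91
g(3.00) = -173.47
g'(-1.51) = -30.98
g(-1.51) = 8.73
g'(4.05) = -291.00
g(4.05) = -408.56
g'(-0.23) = 0.54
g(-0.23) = -4.92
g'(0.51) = -6.17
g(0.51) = -5.88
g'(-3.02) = -138.43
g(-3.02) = 127.06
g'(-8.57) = -1186.94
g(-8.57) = 3329.72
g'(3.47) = -215.70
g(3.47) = -262.15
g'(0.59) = -7.99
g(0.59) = -6.45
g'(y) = -16.68*y^2 - 4.4*y + 0.41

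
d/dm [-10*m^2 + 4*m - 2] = 4 - 20*m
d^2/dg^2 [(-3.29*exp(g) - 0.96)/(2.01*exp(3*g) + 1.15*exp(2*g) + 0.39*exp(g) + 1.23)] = (-53.167716*exp(6*g) - 57.720969*exp(5*g) - 18.444341*exp(4*g) + 100.632348*exp(3*g) + 47.991222*exp(2*g) + 6.863877*exp(g) - 4.516929)*exp(g)/(8.120601*exp(9*g) + 13.938345*exp(8*g) + 12.701592*exp(7*g) + 21.837754*exp(6*g) + 19.523358*exp(5*g) + 11.189952*exp(4*g) + 12.492036*exp(3*g) + 5.780754*exp(2*g) + 1.770093*exp(g) + 1.860867)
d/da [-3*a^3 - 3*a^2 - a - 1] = -9*a^2 - 6*a - 1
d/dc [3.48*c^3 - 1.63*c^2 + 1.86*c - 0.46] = 10.44*c^2 - 3.26*c + 1.86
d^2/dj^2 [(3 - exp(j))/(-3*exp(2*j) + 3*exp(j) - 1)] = (9*exp(4*j) - 99*exp(3*j) + 63*exp(2*j) + 12*exp(j) - 8)*exp(j)/(27*exp(6*j) - 81*exp(5*j) + 108*exp(4*j) - 81*exp(3*j) + 36*exp(2*j) - 9*exp(j) + 1)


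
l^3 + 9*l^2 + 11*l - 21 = (l - 1)*(l + 3)*(l + 7)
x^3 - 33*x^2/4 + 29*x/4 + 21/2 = (x - 7)*(x - 2)*(x + 3/4)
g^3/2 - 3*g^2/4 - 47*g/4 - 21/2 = (g/2 + 1/2)*(g - 6)*(g + 7/2)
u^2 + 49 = (u - 7*I)*(u + 7*I)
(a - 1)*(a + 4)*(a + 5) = a^3 + 8*a^2 + 11*a - 20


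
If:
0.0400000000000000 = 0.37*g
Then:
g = 0.11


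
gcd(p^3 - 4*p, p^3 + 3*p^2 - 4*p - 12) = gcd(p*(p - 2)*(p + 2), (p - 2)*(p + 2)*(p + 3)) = p^2 - 4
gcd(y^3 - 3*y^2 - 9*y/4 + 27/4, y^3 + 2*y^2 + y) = 1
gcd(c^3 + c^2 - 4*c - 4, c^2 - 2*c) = c - 2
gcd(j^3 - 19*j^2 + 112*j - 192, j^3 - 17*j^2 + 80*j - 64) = j^2 - 16*j + 64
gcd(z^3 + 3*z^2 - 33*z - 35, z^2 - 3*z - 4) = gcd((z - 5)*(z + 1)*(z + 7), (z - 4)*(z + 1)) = z + 1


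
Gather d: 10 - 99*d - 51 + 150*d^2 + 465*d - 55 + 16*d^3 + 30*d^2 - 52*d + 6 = 16*d^3 + 180*d^2 + 314*d - 90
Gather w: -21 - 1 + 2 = -20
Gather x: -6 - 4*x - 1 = -4*x - 7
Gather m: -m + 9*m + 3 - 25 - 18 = 8*m - 40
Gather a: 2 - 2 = 0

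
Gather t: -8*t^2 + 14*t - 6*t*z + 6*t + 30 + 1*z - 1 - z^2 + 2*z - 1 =-8*t^2 + t*(20 - 6*z) - z^2 + 3*z + 28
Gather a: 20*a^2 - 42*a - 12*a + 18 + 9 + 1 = 20*a^2 - 54*a + 28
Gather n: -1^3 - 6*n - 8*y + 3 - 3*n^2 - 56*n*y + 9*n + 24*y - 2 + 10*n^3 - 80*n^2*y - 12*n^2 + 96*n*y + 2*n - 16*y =10*n^3 + n^2*(-80*y - 15) + n*(40*y + 5)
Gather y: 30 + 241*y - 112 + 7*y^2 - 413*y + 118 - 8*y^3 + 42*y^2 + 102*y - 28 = -8*y^3 + 49*y^2 - 70*y + 8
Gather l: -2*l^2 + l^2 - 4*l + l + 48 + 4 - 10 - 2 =-l^2 - 3*l + 40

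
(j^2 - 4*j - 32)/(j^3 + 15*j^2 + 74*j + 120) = (j - 8)/(j^2 + 11*j + 30)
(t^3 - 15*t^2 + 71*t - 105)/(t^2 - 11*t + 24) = (t^2 - 12*t + 35)/(t - 8)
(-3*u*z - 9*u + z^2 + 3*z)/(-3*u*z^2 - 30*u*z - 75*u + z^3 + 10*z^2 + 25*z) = (z + 3)/(z^2 + 10*z + 25)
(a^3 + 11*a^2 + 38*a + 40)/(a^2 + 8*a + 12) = (a^2 + 9*a + 20)/(a + 6)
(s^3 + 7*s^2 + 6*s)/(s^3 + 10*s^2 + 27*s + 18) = s/(s + 3)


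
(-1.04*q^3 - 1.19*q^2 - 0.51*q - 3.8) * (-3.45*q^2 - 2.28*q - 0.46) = 3.588*q^5 + 6.4767*q^4 + 4.9511*q^3 + 14.8202*q^2 + 8.8986*q + 1.748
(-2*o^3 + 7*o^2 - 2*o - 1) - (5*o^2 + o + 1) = -2*o^3 + 2*o^2 - 3*o - 2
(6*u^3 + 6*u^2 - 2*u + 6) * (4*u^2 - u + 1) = 24*u^5 + 18*u^4 - 8*u^3 + 32*u^2 - 8*u + 6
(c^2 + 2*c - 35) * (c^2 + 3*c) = c^4 + 5*c^3 - 29*c^2 - 105*c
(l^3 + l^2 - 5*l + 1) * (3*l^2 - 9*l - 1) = 3*l^5 - 6*l^4 - 25*l^3 + 47*l^2 - 4*l - 1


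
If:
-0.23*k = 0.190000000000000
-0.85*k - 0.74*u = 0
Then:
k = -0.83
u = 0.95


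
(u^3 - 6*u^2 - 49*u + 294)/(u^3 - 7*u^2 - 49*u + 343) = (u - 6)/(u - 7)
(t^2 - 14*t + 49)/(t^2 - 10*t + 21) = (t - 7)/(t - 3)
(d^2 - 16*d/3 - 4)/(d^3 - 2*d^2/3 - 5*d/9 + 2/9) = 3*(d - 6)/(3*d^2 - 4*d + 1)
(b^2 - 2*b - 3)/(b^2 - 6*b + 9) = (b + 1)/(b - 3)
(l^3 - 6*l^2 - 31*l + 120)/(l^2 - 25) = (l^2 - 11*l + 24)/(l - 5)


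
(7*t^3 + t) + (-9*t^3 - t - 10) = -2*t^3 - 10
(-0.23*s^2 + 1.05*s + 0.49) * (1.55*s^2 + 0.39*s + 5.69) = -0.3565*s^4 + 1.5378*s^3 - 0.1397*s^2 + 6.1656*s + 2.7881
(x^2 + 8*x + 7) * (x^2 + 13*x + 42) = x^4 + 21*x^3 + 153*x^2 + 427*x + 294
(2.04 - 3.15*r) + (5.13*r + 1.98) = 1.98*r + 4.02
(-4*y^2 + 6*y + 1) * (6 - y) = 4*y^3 - 30*y^2 + 35*y + 6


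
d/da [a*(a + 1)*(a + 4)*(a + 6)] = 4*a^3 + 33*a^2 + 68*a + 24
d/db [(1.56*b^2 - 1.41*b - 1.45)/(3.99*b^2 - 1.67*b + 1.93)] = (3.0207*b^2 + 17.5926*b - 5.1428)/(15.9201*b^4 - 13.3266*b^3 + 18.1903*b^2 - 6.4462*b + 3.7249)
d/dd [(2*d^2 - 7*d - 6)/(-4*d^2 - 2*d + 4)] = 2*(-4*d^2 - 4*d - 5)/(4*d^4 + 4*d^3 - 7*d^2 - 4*d + 4)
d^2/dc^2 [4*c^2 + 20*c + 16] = 8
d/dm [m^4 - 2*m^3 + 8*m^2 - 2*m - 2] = 4*m^3 - 6*m^2 + 16*m - 2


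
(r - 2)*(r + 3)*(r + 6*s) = r^3 + 6*r^2*s + r^2 + 6*r*s - 6*r - 36*s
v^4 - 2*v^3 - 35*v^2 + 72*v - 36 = (v - 6)*(v - 1)^2*(v + 6)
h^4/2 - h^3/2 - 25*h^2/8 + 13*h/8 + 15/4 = (h/2 + 1)*(h - 5/2)*(h - 3/2)*(h + 1)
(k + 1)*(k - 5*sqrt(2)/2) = k^2 - 5*sqrt(2)*k/2 + k - 5*sqrt(2)/2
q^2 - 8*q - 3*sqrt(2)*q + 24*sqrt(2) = (q - 8)*(q - 3*sqrt(2))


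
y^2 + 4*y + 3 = (y + 1)*(y + 3)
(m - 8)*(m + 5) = m^2 - 3*m - 40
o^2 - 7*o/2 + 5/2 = (o - 5/2)*(o - 1)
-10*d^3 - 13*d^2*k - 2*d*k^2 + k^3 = (-5*d + k)*(d + k)*(2*d + k)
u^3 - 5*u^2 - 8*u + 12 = (u - 6)*(u - 1)*(u + 2)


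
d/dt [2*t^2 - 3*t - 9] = 4*t - 3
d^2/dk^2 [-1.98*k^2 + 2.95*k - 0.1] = -3.96000000000000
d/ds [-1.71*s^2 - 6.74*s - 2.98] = -3.42*s - 6.74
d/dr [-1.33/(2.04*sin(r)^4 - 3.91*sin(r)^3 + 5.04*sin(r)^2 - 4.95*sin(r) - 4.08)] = (10.8528*sin(r)^3 - 15.6009*sin(r)^2 + 13.4064*sin(r) - 6.5835)*cos(r)/(-2.04*sin(r)^4 + 3.91*sin(r)^3 - 5.04*sin(r)^2 + 4.95*sin(r) + 4.08)^2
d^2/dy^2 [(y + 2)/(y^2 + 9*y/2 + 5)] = 16/(8*y^3 + 60*y^2 + 150*y + 125)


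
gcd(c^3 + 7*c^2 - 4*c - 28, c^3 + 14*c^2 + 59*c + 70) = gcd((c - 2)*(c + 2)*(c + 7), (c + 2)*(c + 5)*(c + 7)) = c^2 + 9*c + 14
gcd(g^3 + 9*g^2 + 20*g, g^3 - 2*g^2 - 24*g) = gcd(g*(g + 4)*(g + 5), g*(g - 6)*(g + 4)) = g^2 + 4*g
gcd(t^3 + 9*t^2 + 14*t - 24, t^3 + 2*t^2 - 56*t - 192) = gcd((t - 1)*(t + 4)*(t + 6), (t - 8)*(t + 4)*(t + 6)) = t^2 + 10*t + 24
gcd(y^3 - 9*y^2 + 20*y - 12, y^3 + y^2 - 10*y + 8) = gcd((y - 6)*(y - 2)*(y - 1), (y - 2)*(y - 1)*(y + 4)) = y^2 - 3*y + 2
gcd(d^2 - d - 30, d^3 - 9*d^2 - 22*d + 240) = d^2 - d - 30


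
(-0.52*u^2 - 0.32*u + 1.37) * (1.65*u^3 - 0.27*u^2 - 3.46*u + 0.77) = -0.858*u^5 - 0.3876*u^4 + 4.1461*u^3 + 0.3369*u^2 - 4.9866*u + 1.0549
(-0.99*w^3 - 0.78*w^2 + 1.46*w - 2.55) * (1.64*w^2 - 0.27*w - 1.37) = -1.6236*w^5 - 1.0119*w^4 + 3.9613*w^3 - 3.5076*w^2 - 1.3117*w + 3.4935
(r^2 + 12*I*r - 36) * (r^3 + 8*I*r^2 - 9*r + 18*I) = r^5 + 20*I*r^4 - 141*r^3 - 378*I*r^2 + 108*r - 648*I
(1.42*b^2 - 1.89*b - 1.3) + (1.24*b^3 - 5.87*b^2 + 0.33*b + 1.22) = 1.24*b^3 - 4.45*b^2 - 1.56*b - 0.0800000000000001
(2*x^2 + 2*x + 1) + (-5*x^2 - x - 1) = -3*x^2 + x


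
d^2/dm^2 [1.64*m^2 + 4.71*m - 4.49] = 3.28000000000000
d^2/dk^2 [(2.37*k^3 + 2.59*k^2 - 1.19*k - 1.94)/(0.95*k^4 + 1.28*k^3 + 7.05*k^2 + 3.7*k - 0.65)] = (4.27785*k^9 + 14.02485*k^8 - 89.2295100000001*k^7 - 243.777238*k^6 - 271.758246*k^5 - 322.904472*k^4 - 447.43846*k^3 - 622.90755*k^2 - 340.02498*k - 74.43265)/(0.857375*k^12 + 3.4656*k^11 + 23.757315*k^10 + 63.551702*k^9 + 201.53961*k^8 + 352.98594*k^7 + 560.436795*k^6 + 555.36525*k^5 + 175.35735*k^4 - 49.4561*k^3 - 17.759625*k^2 + 4.68975*k - 0.274625)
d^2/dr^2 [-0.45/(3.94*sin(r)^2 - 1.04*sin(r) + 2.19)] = (27.94248*sin(r)^4 - 5.53176*sin(r)^3 - 56.95848*sin(r)^2 + 12.08844*sin(r) + 6.7923)/(3.94*sin(r)^2 - 1.04*sin(r) + 2.19)^3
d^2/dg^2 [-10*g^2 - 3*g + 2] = -20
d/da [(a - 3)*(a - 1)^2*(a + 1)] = 4*a^3 - 12*a^2 + 4*a + 4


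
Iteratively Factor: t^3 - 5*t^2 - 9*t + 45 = (t + 3)*(t^2 - 8*t + 15) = (t - 3)*(t + 3)*(t - 5)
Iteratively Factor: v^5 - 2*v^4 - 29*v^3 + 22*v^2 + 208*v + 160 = (v - 5)*(v^4 + 3*v^3 - 14*v^2 - 48*v - 32) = (v - 5)*(v - 4)*(v^3 + 7*v^2 + 14*v + 8) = (v - 5)*(v - 4)*(v + 2)*(v^2 + 5*v + 4) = (v - 5)*(v - 4)*(v + 1)*(v + 2)*(v + 4)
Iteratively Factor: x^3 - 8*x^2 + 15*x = (x - 5)*(x^2 - 3*x) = (x - 5)*(x - 3)*(x)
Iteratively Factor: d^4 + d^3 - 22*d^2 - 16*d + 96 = (d + 3)*(d^3 - 2*d^2 - 16*d + 32) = (d + 3)*(d + 4)*(d^2 - 6*d + 8) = (d - 2)*(d + 3)*(d + 4)*(d - 4)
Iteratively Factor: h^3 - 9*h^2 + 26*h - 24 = (h - 2)*(h^2 - 7*h + 12) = (h - 4)*(h - 2)*(h - 3)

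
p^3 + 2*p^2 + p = p*(p + 1)^2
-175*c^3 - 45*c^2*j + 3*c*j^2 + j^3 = (-7*c + j)*(5*c + j)^2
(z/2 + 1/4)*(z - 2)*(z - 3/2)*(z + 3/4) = z^4/2 - 9*z^3/8 - z^2/2 + 39*z/32 + 9/16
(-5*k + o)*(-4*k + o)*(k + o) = 20*k^3 + 11*k^2*o - 8*k*o^2 + o^3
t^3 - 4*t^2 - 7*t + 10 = (t - 5)*(t - 1)*(t + 2)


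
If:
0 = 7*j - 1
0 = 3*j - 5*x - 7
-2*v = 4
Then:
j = 1/7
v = -2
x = -46/35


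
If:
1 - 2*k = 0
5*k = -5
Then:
No Solution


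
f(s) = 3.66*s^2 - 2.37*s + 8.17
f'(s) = 7.32*s - 2.37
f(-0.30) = 9.21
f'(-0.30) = -4.57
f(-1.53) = 20.36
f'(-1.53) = -13.57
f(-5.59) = 135.79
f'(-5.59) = -43.29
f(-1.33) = 17.80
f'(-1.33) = -12.11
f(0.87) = 8.88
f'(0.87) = 4.00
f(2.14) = 19.86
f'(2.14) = 13.29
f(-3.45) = 59.91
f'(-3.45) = -27.62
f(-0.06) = 8.33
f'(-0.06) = -2.81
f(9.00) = 283.30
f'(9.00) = 63.51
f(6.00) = 125.71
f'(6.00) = 41.55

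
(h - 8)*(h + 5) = h^2 - 3*h - 40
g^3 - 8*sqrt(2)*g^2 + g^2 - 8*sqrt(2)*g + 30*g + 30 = (g + 1)*(g - 5*sqrt(2))*(g - 3*sqrt(2))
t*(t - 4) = t^2 - 4*t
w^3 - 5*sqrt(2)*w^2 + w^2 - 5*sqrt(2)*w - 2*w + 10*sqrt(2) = (w - 1)*(w + 2)*(w - 5*sqrt(2))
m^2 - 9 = (m - 3)*(m + 3)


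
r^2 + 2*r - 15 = (r - 3)*(r + 5)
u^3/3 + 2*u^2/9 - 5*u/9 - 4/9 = (u/3 + 1/3)*(u - 4/3)*(u + 1)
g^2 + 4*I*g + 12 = (g - 2*I)*(g + 6*I)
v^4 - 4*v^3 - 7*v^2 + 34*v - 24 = (v - 4)*(v - 2)*(v - 1)*(v + 3)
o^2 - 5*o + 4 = (o - 4)*(o - 1)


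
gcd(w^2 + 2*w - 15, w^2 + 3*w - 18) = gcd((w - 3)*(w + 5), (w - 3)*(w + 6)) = w - 3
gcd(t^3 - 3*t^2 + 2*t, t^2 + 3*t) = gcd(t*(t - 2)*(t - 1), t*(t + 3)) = t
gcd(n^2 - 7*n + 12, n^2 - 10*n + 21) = n - 3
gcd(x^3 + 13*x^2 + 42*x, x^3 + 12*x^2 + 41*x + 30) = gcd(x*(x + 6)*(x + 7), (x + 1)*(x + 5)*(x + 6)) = x + 6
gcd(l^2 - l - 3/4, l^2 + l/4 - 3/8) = 1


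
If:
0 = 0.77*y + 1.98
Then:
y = -2.57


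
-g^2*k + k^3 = k*(-g + k)*(g + k)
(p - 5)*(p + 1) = p^2 - 4*p - 5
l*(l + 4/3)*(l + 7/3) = l^3 + 11*l^2/3 + 28*l/9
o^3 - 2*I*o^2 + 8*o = o*(o - 4*I)*(o + 2*I)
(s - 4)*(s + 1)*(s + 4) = s^3 + s^2 - 16*s - 16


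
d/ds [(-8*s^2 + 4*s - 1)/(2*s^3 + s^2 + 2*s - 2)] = 2*(8*s^4 - 8*s^3 - 7*s^2 + 17*s - 3)/(4*s^6 + 4*s^5 + 9*s^4 - 4*s^3 - 8*s + 4)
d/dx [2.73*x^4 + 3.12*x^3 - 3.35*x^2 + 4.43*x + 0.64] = 10.92*x^3 + 9.36*x^2 - 6.7*x + 4.43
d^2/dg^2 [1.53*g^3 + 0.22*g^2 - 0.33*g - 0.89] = 9.18*g + 0.44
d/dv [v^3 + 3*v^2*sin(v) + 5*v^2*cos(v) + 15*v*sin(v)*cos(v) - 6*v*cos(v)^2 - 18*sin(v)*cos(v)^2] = -5*v^2*sin(v) + 3*v^2*cos(v) + 3*v^2 + 6*v*sin(v) + 6*v*sin(2*v) + 10*v*cos(v) + 15*v*cos(2*v) + 15*sin(2*v)/2 - 9*cos(v)/2 - 3*cos(2*v) - 27*cos(3*v)/2 - 3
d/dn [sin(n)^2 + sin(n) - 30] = sin(2*n) + cos(n)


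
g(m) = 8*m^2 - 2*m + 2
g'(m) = 16*m - 2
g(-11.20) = 1027.92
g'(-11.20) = -181.20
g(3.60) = 98.48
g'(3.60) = 55.60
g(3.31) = 83.03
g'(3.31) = 50.96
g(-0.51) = 5.10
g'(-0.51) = -10.16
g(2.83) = 60.41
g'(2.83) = 43.28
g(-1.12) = 14.28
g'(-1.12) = -19.92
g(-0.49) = 4.90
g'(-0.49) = -9.84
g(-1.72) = 29.11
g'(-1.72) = -29.52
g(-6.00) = 302.00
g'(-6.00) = -98.00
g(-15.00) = 1832.00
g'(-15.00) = -242.00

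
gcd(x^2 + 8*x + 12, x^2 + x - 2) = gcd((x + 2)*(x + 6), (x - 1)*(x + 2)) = x + 2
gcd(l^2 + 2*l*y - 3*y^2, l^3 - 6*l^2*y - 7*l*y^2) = 1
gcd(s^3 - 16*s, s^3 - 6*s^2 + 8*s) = s^2 - 4*s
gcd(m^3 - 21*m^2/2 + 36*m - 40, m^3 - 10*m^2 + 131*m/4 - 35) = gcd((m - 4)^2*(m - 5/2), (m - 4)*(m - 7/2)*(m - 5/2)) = m^2 - 13*m/2 + 10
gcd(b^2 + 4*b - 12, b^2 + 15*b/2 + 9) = b + 6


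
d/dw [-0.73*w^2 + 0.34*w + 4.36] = 0.34 - 1.46*w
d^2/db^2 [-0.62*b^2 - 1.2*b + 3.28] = -1.24000000000000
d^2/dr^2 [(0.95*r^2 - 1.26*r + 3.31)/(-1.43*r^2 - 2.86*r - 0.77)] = (12.923768*r^3 - 34.335444*r^2 - 89.547744*r - 53.535724)/(2.924207*r^6 + 17.545242*r^5 + 39.814203*r^4 + 42.288532*r^3 + 21.438417*r^2 + 5.087082*r + 0.456533)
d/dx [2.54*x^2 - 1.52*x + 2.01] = 5.08*x - 1.52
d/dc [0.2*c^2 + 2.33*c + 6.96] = 0.4*c + 2.33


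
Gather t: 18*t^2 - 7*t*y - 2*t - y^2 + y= 18*t^2 + t*(-7*y - 2) - y^2 + y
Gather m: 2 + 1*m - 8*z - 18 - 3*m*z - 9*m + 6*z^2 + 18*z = m*(-3*z - 8) + 6*z^2 + 10*z - 16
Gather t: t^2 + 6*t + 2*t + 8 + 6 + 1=t^2 + 8*t + 15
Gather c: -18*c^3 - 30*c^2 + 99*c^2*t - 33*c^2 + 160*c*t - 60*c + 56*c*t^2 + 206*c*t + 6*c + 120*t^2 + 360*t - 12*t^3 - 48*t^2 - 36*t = -18*c^3 + c^2*(99*t - 63) + c*(56*t^2 + 366*t - 54) - 12*t^3 + 72*t^2 + 324*t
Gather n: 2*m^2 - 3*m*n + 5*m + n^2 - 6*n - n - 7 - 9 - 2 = 2*m^2 + 5*m + n^2 + n*(-3*m - 7) - 18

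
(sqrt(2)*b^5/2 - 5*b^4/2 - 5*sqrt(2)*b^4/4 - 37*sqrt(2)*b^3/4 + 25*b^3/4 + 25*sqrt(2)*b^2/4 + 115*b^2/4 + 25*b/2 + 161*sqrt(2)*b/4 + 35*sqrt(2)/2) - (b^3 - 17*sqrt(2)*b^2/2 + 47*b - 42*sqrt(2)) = sqrt(2)*b^5/2 - 5*b^4/2 - 5*sqrt(2)*b^4/4 - 37*sqrt(2)*b^3/4 + 21*b^3/4 + 59*sqrt(2)*b^2/4 + 115*b^2/4 - 69*b/2 + 161*sqrt(2)*b/4 + 119*sqrt(2)/2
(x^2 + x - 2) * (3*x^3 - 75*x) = 3*x^5 + 3*x^4 - 81*x^3 - 75*x^2 + 150*x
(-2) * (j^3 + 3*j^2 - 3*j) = -2*j^3 - 6*j^2 + 6*j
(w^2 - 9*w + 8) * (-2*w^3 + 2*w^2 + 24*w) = -2*w^5 + 20*w^4 - 10*w^3 - 200*w^2 + 192*w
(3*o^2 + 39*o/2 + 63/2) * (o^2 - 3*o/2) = 3*o^4 + 15*o^3 + 9*o^2/4 - 189*o/4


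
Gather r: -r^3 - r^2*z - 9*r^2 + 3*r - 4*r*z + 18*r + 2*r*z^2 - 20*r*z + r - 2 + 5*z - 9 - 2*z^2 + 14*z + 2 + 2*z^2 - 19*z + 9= -r^3 + r^2*(-z - 9) + r*(2*z^2 - 24*z + 22)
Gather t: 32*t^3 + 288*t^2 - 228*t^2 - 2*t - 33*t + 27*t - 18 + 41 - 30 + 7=32*t^3 + 60*t^2 - 8*t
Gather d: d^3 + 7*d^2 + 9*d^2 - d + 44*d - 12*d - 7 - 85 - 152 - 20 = d^3 + 16*d^2 + 31*d - 264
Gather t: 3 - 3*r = 3 - 3*r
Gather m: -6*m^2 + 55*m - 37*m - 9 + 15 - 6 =-6*m^2 + 18*m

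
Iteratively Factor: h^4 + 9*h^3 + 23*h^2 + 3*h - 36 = (h - 1)*(h^3 + 10*h^2 + 33*h + 36) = (h - 1)*(h + 4)*(h^2 + 6*h + 9) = (h - 1)*(h + 3)*(h + 4)*(h + 3)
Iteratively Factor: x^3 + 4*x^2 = (x + 4)*(x^2) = x*(x + 4)*(x)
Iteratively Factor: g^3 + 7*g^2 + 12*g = (g)*(g^2 + 7*g + 12) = g*(g + 4)*(g + 3)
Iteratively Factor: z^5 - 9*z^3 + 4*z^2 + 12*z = (z - 2)*(z^4 + 2*z^3 - 5*z^2 - 6*z) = (z - 2)*(z + 3)*(z^3 - z^2 - 2*z) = z*(z - 2)*(z + 3)*(z^2 - z - 2) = z*(z - 2)^2*(z + 3)*(z + 1)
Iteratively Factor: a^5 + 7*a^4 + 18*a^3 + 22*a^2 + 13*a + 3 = (a + 3)*(a^4 + 4*a^3 + 6*a^2 + 4*a + 1) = (a + 1)*(a + 3)*(a^3 + 3*a^2 + 3*a + 1) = (a + 1)^2*(a + 3)*(a^2 + 2*a + 1) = (a + 1)^3*(a + 3)*(a + 1)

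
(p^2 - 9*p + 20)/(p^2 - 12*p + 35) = (p - 4)/(p - 7)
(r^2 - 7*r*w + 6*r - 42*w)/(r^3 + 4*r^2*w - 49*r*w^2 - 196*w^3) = (r + 6)/(r^2 + 11*r*w + 28*w^2)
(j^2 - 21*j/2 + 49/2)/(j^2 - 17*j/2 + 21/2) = (2*j - 7)/(2*j - 3)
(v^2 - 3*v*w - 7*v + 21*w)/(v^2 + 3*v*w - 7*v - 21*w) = (v - 3*w)/(v + 3*w)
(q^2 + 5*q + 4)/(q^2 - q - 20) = (q + 1)/(q - 5)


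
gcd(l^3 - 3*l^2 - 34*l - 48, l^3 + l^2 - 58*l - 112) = l^2 - 6*l - 16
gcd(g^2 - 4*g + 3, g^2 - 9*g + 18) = g - 3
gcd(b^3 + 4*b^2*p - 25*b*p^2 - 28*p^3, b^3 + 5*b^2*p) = 1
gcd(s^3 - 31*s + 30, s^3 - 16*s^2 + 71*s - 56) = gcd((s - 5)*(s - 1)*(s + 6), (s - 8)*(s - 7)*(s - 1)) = s - 1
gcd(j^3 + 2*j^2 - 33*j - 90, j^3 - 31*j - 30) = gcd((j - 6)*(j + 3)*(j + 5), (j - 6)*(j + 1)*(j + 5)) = j^2 - j - 30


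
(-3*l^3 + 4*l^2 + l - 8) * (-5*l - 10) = 15*l^4 + 10*l^3 - 45*l^2 + 30*l + 80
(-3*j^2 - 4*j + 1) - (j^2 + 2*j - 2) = -4*j^2 - 6*j + 3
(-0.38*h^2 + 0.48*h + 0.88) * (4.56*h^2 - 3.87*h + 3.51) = -1.7328*h^4 + 3.6594*h^3 + 0.821399999999999*h^2 - 1.7208*h + 3.0888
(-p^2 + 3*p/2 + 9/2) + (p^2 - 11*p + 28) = 65/2 - 19*p/2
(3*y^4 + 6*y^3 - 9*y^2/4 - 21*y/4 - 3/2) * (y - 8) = 3*y^5 - 18*y^4 - 201*y^3/4 + 51*y^2/4 + 81*y/2 + 12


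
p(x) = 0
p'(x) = 0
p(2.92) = 0.00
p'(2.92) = 0.00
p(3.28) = 0.00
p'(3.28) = 0.00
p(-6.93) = 0.00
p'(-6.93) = 0.00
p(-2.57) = 0.00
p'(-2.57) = 0.00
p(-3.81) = 0.00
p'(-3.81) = 0.00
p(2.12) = 0.00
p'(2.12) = 0.00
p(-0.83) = 0.00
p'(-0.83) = 0.00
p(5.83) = 0.00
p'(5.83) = 0.00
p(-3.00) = 0.00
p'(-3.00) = 0.00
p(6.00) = 0.00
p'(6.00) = 0.00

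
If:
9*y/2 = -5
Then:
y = -10/9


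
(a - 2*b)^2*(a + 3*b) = a^3 - a^2*b - 8*a*b^2 + 12*b^3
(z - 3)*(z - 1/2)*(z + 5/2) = z^3 - z^2 - 29*z/4 + 15/4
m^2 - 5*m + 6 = (m - 3)*(m - 2)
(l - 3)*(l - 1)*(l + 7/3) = l^3 - 5*l^2/3 - 19*l/3 + 7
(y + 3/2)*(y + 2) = y^2 + 7*y/2 + 3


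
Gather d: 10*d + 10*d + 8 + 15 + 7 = 20*d + 30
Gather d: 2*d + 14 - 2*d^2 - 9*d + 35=-2*d^2 - 7*d + 49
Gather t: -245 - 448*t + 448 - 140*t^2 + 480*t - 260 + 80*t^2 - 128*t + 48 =-60*t^2 - 96*t - 9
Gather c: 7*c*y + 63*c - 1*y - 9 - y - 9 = c*(7*y + 63) - 2*y - 18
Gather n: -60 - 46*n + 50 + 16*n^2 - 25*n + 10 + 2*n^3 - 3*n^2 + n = 2*n^3 + 13*n^2 - 70*n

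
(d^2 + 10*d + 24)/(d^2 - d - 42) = (d + 4)/(d - 7)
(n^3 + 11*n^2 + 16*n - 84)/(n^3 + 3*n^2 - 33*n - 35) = (n^2 + 4*n - 12)/(n^2 - 4*n - 5)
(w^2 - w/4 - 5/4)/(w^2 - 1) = (w - 5/4)/(w - 1)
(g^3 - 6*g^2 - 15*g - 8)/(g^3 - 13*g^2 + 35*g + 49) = (g^2 - 7*g - 8)/(g^2 - 14*g + 49)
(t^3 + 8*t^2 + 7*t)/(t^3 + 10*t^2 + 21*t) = (t + 1)/(t + 3)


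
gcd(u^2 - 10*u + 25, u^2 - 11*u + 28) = 1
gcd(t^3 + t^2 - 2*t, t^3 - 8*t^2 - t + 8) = t - 1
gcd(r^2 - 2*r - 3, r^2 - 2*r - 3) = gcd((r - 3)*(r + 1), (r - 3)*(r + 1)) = r^2 - 2*r - 3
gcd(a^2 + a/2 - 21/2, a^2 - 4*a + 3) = a - 3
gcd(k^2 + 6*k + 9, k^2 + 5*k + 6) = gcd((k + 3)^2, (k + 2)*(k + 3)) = k + 3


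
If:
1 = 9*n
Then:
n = 1/9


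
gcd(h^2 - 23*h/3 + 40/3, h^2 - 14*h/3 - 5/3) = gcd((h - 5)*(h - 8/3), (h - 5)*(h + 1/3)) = h - 5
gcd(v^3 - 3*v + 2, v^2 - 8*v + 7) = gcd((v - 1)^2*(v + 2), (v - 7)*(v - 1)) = v - 1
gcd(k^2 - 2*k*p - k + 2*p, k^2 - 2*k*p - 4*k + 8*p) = -k + 2*p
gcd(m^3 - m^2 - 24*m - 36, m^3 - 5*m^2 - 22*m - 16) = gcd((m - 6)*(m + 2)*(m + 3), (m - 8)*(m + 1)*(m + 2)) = m + 2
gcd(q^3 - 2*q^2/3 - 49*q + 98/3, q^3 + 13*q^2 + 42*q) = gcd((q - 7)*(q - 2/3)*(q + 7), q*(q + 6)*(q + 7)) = q + 7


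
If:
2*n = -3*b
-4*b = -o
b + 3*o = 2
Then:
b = 2/13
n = -3/13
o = 8/13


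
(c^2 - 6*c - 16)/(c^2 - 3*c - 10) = (c - 8)/(c - 5)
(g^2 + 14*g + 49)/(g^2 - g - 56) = (g + 7)/(g - 8)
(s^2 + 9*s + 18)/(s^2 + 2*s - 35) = (s^2 + 9*s + 18)/(s^2 + 2*s - 35)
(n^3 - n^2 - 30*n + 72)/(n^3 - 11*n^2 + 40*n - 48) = (n + 6)/(n - 4)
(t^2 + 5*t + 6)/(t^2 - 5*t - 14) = (t + 3)/(t - 7)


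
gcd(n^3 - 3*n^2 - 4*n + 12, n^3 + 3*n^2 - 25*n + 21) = n - 3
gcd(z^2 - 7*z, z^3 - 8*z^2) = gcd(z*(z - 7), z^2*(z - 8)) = z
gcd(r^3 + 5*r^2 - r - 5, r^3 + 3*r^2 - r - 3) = r^2 - 1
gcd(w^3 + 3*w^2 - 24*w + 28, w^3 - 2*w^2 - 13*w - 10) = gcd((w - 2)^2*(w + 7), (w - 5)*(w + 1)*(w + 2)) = 1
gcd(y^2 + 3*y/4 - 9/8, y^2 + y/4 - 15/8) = y + 3/2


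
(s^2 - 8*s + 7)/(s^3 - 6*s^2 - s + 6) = (s - 7)/(s^2 - 5*s - 6)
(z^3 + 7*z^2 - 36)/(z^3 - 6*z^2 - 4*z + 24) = (z^2 + 9*z + 18)/(z^2 - 4*z - 12)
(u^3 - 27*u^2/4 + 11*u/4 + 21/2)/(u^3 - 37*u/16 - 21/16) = 4*(u - 6)/(4*u + 3)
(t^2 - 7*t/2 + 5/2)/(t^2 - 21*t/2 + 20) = (t - 1)/(t - 8)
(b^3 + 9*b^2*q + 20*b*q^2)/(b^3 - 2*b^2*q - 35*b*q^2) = (-b - 4*q)/(-b + 7*q)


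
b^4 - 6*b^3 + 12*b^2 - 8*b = b*(b - 2)^3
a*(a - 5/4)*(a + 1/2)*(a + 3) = a^4 + 9*a^3/4 - 23*a^2/8 - 15*a/8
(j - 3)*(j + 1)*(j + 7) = j^3 + 5*j^2 - 17*j - 21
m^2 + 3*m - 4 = (m - 1)*(m + 4)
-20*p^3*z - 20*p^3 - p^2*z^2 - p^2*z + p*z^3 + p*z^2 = (-5*p + z)*(4*p + z)*(p*z + p)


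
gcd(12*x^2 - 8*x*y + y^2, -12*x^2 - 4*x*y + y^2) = 6*x - y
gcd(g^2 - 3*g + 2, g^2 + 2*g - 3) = g - 1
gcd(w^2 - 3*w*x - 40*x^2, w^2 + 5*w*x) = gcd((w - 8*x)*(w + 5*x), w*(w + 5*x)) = w + 5*x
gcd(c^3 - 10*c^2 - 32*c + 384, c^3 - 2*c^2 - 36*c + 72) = c + 6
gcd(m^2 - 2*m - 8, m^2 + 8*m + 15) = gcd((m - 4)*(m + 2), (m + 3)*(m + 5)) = 1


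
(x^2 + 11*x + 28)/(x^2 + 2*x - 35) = (x + 4)/(x - 5)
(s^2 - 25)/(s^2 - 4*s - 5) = (s + 5)/(s + 1)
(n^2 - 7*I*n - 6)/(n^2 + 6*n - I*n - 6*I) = (n - 6*I)/(n + 6)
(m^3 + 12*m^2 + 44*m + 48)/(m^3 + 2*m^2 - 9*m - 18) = (m^2 + 10*m + 24)/(m^2 - 9)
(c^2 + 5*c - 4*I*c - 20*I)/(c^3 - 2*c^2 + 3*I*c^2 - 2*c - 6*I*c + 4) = (c^2 + c*(5 - 4*I) - 20*I)/(c^3 + c^2*(-2 + 3*I) + c*(-2 - 6*I) + 4)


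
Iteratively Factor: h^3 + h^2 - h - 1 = (h + 1)*(h^2 - 1) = (h - 1)*(h + 1)*(h + 1)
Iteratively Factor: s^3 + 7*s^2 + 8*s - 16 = (s + 4)*(s^2 + 3*s - 4) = (s + 4)^2*(s - 1)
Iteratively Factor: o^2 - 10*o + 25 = (o - 5)*(o - 5)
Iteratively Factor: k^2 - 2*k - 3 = (k + 1)*(k - 3)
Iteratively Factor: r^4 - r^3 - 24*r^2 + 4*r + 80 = (r + 2)*(r^3 - 3*r^2 - 18*r + 40) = (r - 2)*(r + 2)*(r^2 - r - 20) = (r - 2)*(r + 2)*(r + 4)*(r - 5)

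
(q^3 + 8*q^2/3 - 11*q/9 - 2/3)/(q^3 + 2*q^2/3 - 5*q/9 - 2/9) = (q + 3)/(q + 1)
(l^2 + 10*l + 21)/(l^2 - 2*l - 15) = (l + 7)/(l - 5)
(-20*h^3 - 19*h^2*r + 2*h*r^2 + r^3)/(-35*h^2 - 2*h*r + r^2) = (-4*h^2 - 3*h*r + r^2)/(-7*h + r)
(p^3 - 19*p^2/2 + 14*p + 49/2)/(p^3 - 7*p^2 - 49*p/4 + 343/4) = 2*(p + 1)/(2*p + 7)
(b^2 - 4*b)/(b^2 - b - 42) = b*(4 - b)/(-b^2 + b + 42)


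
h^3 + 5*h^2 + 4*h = h*(h + 1)*(h + 4)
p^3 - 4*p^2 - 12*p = p*(p - 6)*(p + 2)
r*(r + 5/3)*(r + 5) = r^3 + 20*r^2/3 + 25*r/3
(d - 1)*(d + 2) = d^2 + d - 2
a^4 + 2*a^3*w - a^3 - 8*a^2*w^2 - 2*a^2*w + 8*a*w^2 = a*(a - 1)*(a - 2*w)*(a + 4*w)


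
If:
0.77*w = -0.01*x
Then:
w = -0.012987012987013*x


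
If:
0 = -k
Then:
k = 0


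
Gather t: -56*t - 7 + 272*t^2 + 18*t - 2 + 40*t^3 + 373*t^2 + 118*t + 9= 40*t^3 + 645*t^2 + 80*t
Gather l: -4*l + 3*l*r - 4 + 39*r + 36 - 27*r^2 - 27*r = l*(3*r - 4) - 27*r^2 + 12*r + 32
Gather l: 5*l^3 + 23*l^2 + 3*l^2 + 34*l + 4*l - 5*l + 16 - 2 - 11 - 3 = 5*l^3 + 26*l^2 + 33*l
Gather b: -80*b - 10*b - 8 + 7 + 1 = -90*b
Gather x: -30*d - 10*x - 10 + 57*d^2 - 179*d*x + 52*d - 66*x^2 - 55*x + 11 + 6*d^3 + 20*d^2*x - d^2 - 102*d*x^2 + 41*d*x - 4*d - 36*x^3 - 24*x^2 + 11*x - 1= 6*d^3 + 56*d^2 + 18*d - 36*x^3 + x^2*(-102*d - 90) + x*(20*d^2 - 138*d - 54)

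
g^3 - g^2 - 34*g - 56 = (g - 7)*(g + 2)*(g + 4)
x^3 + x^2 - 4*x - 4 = (x - 2)*(x + 1)*(x + 2)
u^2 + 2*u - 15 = (u - 3)*(u + 5)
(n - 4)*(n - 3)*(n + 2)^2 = n^4 - 3*n^3 - 12*n^2 + 20*n + 48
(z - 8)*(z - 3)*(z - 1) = z^3 - 12*z^2 + 35*z - 24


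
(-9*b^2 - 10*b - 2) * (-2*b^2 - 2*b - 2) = 18*b^4 + 38*b^3 + 42*b^2 + 24*b + 4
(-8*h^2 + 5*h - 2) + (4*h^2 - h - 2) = -4*h^2 + 4*h - 4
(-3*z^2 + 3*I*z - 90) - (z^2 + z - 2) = -4*z^2 - z + 3*I*z - 88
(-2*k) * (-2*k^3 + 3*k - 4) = 4*k^4 - 6*k^2 + 8*k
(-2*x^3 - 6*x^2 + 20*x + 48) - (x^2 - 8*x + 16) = -2*x^3 - 7*x^2 + 28*x + 32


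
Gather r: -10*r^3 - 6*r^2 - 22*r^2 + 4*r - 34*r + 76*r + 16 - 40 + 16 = -10*r^3 - 28*r^2 + 46*r - 8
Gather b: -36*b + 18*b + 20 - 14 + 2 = 8 - 18*b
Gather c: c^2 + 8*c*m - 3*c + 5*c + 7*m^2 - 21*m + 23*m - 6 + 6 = c^2 + c*(8*m + 2) + 7*m^2 + 2*m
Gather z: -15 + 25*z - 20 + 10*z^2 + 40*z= 10*z^2 + 65*z - 35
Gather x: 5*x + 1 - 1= 5*x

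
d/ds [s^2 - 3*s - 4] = 2*s - 3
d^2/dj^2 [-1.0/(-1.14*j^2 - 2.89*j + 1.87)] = (-2.5992*j^2 - 6.5892*j + 1.0*(2.28*j + 2.89)*(4.56*j + 5.78) + 4.2636)/(1.14*j^2 + 2.89*j - 1.87)^3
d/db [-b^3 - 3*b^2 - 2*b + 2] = -3*b^2 - 6*b - 2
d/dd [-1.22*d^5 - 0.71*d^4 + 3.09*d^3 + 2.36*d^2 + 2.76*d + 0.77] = -6.1*d^4 - 2.84*d^3 + 9.27*d^2 + 4.72*d + 2.76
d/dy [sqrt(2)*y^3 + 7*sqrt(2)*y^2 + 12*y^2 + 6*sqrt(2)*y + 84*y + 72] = 3*sqrt(2)*y^2 + 14*sqrt(2)*y + 24*y + 6*sqrt(2) + 84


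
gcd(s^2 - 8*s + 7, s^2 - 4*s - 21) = s - 7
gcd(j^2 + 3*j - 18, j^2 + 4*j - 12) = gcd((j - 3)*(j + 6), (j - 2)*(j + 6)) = j + 6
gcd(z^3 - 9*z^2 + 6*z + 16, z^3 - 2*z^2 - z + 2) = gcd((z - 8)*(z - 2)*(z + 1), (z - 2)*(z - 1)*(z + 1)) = z^2 - z - 2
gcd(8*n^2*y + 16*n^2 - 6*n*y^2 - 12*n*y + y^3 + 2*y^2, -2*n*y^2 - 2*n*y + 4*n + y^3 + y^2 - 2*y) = -2*n*y - 4*n + y^2 + 2*y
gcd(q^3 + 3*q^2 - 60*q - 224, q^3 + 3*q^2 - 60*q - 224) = q^3 + 3*q^2 - 60*q - 224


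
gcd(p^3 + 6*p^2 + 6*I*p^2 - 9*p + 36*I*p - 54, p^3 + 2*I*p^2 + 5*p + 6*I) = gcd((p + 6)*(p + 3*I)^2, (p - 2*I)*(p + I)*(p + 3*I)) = p + 3*I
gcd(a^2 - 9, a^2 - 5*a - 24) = a + 3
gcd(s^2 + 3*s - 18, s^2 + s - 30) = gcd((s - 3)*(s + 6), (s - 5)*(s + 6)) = s + 6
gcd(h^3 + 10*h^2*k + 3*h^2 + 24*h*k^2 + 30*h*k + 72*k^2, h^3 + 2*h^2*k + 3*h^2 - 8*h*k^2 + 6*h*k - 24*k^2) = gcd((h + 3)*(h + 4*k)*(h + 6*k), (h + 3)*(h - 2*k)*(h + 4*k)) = h^2 + 4*h*k + 3*h + 12*k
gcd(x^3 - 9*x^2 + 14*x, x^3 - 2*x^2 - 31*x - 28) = x - 7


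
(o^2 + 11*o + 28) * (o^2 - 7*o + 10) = o^4 + 4*o^3 - 39*o^2 - 86*o + 280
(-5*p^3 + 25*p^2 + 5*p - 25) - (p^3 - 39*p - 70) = -6*p^3 + 25*p^2 + 44*p + 45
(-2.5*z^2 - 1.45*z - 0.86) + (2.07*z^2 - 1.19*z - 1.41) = -0.43*z^2 - 2.64*z - 2.27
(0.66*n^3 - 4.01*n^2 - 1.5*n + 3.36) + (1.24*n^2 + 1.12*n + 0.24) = 0.66*n^3 - 2.77*n^2 - 0.38*n + 3.6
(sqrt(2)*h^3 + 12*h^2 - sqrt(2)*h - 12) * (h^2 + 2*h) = sqrt(2)*h^5 + 2*sqrt(2)*h^4 + 12*h^4 - sqrt(2)*h^3 + 24*h^3 - 12*h^2 - 2*sqrt(2)*h^2 - 24*h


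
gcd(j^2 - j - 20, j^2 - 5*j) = j - 5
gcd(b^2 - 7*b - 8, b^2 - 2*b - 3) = b + 1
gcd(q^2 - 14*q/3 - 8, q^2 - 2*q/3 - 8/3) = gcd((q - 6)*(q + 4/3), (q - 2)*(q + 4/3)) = q + 4/3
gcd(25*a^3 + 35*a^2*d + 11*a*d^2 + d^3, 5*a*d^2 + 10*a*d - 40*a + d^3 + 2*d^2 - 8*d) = 5*a + d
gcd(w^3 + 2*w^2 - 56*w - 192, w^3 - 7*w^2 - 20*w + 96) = w^2 - 4*w - 32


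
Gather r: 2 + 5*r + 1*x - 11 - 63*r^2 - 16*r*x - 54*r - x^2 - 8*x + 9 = -63*r^2 + r*(-16*x - 49) - x^2 - 7*x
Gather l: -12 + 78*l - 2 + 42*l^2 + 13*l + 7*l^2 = 49*l^2 + 91*l - 14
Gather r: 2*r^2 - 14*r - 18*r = 2*r^2 - 32*r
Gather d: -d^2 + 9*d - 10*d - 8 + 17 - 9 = -d^2 - d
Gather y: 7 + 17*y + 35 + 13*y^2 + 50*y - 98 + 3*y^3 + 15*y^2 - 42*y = 3*y^3 + 28*y^2 + 25*y - 56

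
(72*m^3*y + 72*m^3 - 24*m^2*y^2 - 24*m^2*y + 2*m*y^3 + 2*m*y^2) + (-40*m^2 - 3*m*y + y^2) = 72*m^3*y + 72*m^3 - 24*m^2*y^2 - 24*m^2*y - 40*m^2 + 2*m*y^3 + 2*m*y^2 - 3*m*y + y^2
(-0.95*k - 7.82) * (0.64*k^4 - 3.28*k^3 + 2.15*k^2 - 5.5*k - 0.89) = -0.608*k^5 - 1.8888*k^4 + 23.6071*k^3 - 11.588*k^2 + 43.8555*k + 6.9598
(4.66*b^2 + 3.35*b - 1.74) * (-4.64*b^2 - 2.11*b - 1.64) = -21.6224*b^4 - 25.3766*b^3 - 6.6373*b^2 - 1.8226*b + 2.8536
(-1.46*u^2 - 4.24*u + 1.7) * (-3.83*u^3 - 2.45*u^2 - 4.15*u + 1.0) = 5.5918*u^5 + 19.8162*u^4 + 9.936*u^3 + 11.971*u^2 - 11.295*u + 1.7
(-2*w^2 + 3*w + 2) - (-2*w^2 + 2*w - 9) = w + 11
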